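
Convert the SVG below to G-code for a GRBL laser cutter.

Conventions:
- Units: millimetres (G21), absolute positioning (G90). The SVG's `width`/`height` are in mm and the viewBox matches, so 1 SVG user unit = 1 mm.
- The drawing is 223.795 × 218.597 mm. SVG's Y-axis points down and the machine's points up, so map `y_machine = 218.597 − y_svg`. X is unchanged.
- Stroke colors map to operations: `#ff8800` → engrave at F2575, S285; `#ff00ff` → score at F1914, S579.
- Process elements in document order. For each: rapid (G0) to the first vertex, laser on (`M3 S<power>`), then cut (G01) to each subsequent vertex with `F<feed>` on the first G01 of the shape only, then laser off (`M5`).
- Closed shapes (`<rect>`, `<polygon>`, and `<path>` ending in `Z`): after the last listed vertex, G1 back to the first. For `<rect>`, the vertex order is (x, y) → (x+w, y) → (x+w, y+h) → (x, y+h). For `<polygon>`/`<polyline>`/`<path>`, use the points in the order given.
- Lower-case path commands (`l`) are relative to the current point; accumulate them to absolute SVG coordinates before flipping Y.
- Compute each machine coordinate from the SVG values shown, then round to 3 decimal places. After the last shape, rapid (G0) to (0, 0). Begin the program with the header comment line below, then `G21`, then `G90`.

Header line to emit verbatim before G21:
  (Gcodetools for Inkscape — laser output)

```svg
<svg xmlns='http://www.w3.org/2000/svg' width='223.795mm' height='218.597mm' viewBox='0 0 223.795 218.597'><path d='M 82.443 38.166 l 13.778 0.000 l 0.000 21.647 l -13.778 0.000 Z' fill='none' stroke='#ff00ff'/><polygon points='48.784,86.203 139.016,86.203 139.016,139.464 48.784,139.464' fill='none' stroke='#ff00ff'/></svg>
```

1 u = 1 mm; y_m = 218.597 − y.

[1] `<path>` rectangle, #ff00ff→score S579 F1914: (82.443,180.431) → (96.221,180.431) → (96.221,158.784) → (82.443,158.784) → (82.443,180.431) (closed)

[2] `<polygon>` rectangle, #ff00ff→score S579 F1914: (48.784,132.394) → (139.016,132.394) → (139.016,79.133) → (48.784,79.133) → (48.784,132.394) (closed)

(Gcodetools for Inkscape — laser output)
G21
G90
G0 X82.443 Y180.431
M3 S579
G01 X96.221 Y180.431 F1914
G01 X96.221 Y158.784
G01 X82.443 Y158.784
G01 X82.443 Y180.431
M5
G0 X48.784 Y132.394
M3 S579
G01 X139.016 Y132.394 F1914
G01 X139.016 Y79.133
G01 X48.784 Y79.133
G01 X48.784 Y132.394
M5
G0 X0.000 Y0.000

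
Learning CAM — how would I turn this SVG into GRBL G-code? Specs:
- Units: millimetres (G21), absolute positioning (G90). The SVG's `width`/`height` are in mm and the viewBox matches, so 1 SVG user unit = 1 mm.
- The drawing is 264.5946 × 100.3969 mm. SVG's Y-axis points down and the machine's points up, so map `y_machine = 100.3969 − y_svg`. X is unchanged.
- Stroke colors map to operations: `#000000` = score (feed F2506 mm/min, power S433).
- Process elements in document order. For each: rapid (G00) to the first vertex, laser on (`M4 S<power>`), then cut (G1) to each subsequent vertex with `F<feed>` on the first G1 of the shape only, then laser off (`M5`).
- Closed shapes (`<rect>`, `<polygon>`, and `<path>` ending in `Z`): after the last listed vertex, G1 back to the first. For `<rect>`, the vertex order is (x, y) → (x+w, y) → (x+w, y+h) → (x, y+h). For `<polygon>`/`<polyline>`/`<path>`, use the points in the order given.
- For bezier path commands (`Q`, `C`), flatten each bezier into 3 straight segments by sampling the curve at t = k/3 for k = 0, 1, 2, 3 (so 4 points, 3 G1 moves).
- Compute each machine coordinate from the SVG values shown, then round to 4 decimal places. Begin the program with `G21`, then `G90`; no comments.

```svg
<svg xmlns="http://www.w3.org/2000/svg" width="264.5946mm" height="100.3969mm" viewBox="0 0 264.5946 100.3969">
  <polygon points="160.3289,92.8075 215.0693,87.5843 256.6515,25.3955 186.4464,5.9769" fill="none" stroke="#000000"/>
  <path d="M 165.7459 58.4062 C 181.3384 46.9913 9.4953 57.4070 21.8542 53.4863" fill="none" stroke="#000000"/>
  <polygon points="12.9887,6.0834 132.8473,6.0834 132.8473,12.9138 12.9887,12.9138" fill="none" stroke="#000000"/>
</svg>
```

1 u = 1 mm; y_m = 100.3969 − y.

[1] `<polygon>` closed polygon, #000000→score S433 F2506: (160.3289,7.5894) → (215.0693,12.8126) → (256.6515,75.0014) → (186.4464,94.4200) → (160.3289,7.5894) (closed)

[2] `<path>` cubic bezier, #000000→score S433 F2506: (165.7459,41.9907) → (132.6242,47.4683) → (57.1316,46.4292) → (21.8542,46.9106)

[3] `<polygon>` rectangle, #000000→score S433 F2506: (12.9887,94.3135) → (132.8473,94.3135) → (132.8473,87.4831) → (12.9887,87.4831) → (12.9887,94.3135) (closed)

G21
G90
G00 X160.3289 Y7.5894
M4 S433
G1 X215.0693 Y12.8126 F2506
G1 X256.6515 Y75.0014
G1 X186.4464 Y94.4200
G1 X160.3289 Y7.5894
M5
G00 X165.7459 Y41.9907
M4 S433
G1 X132.6242 Y47.4683 F2506
G1 X57.1316 Y46.4292
G1 X21.8542 Y46.9106
M5
G00 X12.9887 Y94.3135
M4 S433
G1 X132.8473 Y94.3135 F2506
G1 X132.8473 Y87.4831
G1 X12.9887 Y87.4831
G1 X12.9887 Y94.3135
M5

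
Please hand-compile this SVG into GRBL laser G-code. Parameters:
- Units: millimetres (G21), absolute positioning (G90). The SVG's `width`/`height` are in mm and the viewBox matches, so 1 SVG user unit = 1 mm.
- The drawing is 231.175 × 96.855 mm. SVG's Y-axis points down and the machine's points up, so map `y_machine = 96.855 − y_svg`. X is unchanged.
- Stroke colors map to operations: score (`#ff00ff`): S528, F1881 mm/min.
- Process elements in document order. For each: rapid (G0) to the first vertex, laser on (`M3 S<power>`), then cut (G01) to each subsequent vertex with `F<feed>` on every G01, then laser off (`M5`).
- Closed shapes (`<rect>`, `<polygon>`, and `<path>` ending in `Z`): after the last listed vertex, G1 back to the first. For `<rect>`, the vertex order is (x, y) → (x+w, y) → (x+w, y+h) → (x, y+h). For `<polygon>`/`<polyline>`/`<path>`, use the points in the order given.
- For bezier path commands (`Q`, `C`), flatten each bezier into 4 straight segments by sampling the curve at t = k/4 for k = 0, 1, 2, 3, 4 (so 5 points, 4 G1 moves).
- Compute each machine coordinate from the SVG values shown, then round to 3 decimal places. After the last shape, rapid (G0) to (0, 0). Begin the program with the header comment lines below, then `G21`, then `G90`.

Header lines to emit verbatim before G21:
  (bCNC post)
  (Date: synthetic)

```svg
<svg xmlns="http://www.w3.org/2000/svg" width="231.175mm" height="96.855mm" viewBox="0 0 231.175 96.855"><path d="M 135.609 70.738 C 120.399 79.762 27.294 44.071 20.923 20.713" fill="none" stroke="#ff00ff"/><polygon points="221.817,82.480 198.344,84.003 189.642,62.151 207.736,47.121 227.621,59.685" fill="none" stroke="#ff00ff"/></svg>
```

(bCNC post)
(Date: synthetic)
G21
G90
G0 X135.609 Y26.117
M3 S528
G01 X112.169 Y26.842 F1881
G01 X74.951 Y38.986 F1881
G01 X39.392 Y57.202 F1881
G01 X20.923 Y76.142 F1881
M5
G0 X221.817 Y14.375
M3 S528
G01 X198.344 Y12.852 F1881
G01 X189.642 Y34.704 F1881
G01 X207.736 Y49.734 F1881
G01 X227.621 Y37.170 F1881
G01 X221.817 Y14.375 F1881
M5
G0 X0.000 Y0.000

Since the viewBox matches the mm dimensions, user units are millimetres directly. The only transform is the Y-flip y_m = 96.855 − y_svg.

Shape 1 is a cubic bezier drawn with `<path>`. Its stroke #ff00ff means score at S528, F1881. After flipping Y the toolpath is (135.609,26.117) → (112.169,26.842) → (74.951,38.986) → (39.392,57.202) → (20.923,76.142).

Shape 2 is a regular polygon drawn with `<polygon>`. Its stroke #ff00ff means score at S528, F1881. After flipping Y the toolpath is (221.817,14.375) → (198.344,12.852) → (189.642,34.704) → (207.736,49.734) → (227.621,37.170) → (221.817,14.375), returning to the start.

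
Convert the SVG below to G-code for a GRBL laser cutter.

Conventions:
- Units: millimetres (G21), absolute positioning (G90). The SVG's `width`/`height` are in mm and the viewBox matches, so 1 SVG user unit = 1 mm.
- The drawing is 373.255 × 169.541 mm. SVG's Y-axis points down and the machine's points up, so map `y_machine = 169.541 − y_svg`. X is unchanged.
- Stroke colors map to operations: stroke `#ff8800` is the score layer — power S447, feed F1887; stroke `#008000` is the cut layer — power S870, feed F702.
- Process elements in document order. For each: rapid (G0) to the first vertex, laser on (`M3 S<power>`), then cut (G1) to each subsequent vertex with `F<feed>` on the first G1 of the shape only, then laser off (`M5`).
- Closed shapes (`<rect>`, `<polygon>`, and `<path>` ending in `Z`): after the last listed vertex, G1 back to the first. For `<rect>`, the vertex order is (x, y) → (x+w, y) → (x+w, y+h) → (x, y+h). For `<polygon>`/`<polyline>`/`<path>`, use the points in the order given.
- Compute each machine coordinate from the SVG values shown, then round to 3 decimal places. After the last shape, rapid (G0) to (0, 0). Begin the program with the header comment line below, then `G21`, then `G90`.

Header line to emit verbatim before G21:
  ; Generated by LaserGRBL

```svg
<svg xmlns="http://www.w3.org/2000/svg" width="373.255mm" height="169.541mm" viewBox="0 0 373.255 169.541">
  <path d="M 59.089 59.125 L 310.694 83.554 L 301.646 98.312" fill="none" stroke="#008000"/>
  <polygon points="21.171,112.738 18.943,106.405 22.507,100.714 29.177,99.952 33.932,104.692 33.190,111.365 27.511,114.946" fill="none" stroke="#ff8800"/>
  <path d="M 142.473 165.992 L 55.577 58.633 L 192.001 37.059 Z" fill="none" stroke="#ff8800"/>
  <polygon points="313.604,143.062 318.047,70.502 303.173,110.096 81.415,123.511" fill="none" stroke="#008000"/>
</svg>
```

viewBox `0 0 373.255 169.541` with mm width/height → 1 unit = 1 mm. Flip: y_m = 169.541 − y_svg.

**Shape 1** — `<path>` open polyline, stroke `#008000` → cut (S870, F702). Machine vertices: (59.089,110.416) → (310.694,85.987) → (301.646,71.229). Open path.

**Shape 2** — `<polygon>` regular polygon, stroke `#ff8800` → score (S447, F1887). Machine vertices: (21.171,56.803) → (18.943,63.136) → (22.507,68.827) → (29.177,69.589) → (33.932,64.849) → (33.190,58.176) → (27.511,54.595) → (21.171,56.803). Closed: final G1 returns to the first vertex.

**Shape 3** — `<path>` regular polygon, stroke `#ff8800` → score (S447, F1887). Machine vertices: (142.473,3.549) → (55.577,110.908) → (192.001,132.482) → (142.473,3.549). Closed: final G1 returns to the first vertex.

**Shape 4** — `<polygon>` closed polygon, stroke `#008000` → cut (S870, F702). Machine vertices: (313.604,26.479) → (318.047,99.039) → (303.173,59.445) → (81.415,46.030) → (313.604,26.479). Closed: final G1 returns to the first vertex.

; Generated by LaserGRBL
G21
G90
G0 X59.089 Y110.416
M3 S870
G1 X310.694 Y85.987 F702
G1 X301.646 Y71.229
M5
G0 X21.171 Y56.803
M3 S447
G1 X18.943 Y63.136 F1887
G1 X22.507 Y68.827
G1 X29.177 Y69.589
G1 X33.932 Y64.849
G1 X33.190 Y58.176
G1 X27.511 Y54.595
G1 X21.171 Y56.803
M5
G0 X142.473 Y3.549
M3 S447
G1 X55.577 Y110.908 F1887
G1 X192.001 Y132.482
G1 X142.473 Y3.549
M5
G0 X313.604 Y26.479
M3 S870
G1 X318.047 Y99.039 F702
G1 X303.173 Y59.445
G1 X81.415 Y46.030
G1 X313.604 Y26.479
M5
G0 X0.000 Y0.000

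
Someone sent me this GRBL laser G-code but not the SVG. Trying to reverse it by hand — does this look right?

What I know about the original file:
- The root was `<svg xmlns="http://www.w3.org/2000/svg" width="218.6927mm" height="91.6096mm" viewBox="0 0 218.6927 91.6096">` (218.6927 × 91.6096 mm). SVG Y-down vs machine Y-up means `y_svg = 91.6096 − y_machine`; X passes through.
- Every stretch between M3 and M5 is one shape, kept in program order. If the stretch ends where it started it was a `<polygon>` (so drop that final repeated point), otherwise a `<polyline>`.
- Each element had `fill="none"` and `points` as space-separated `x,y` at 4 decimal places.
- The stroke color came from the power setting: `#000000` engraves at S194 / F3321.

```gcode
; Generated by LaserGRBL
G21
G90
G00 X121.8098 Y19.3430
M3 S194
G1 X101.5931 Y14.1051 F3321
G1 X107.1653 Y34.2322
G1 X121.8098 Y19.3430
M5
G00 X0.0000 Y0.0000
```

Machine Y-up, SVG Y-down with viewBox height 91.6096, so y_svg = 91.6096 − y_machine; X carries over. Every run uses S194, so all elements get stroke `#000000` (engrave).

Run 1: The run returns to its start, so emit a `<polygon>` with points (Y-flipped): 121.8098,72.2666 101.5931,77.5045 107.1653,57.3774.

<svg xmlns="http://www.w3.org/2000/svg" width="218.6927mm" height="91.6096mm" viewBox="0 0 218.6927 91.6096">
  <polygon points="121.8098,72.2666 101.5931,77.5045 107.1653,57.3774" fill="none" stroke="#000000"/>
</svg>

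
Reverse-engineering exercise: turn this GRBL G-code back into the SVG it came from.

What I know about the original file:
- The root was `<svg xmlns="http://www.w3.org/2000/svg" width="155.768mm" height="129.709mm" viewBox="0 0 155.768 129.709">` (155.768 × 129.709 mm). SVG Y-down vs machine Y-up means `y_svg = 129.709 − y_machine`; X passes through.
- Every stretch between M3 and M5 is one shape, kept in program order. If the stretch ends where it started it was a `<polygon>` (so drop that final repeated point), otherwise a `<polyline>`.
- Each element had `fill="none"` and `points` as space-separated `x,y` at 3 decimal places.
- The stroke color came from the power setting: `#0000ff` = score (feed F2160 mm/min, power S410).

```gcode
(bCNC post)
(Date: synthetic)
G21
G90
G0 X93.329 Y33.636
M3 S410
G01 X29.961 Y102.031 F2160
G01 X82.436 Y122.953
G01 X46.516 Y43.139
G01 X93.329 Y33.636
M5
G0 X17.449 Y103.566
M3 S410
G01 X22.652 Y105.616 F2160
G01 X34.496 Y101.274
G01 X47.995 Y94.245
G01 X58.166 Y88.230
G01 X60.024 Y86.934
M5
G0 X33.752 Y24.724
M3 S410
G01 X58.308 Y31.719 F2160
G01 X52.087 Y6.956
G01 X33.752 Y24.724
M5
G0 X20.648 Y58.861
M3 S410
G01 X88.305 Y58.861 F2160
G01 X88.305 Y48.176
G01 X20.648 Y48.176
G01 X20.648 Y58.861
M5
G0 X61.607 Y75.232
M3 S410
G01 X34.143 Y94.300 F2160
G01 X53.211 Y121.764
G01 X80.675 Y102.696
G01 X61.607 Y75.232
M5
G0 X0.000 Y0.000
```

Machine Y-up, SVG Y-down with viewBox height 129.709, so y_svg = 129.709 − y_machine; X carries over. Every run uses S410, so all elements get stroke `#0000ff` (score).

Run 1: The run returns to its start, so emit a `<polygon>` with points (Y-flipped): 93.329,96.073 29.961,27.678 82.436,6.756 46.516,86.570.

Run 2: The run is open, so emit a `<polyline>` with points (Y-flipped): 17.449,26.143 22.652,24.093 34.496,28.435 47.995,35.464 58.166,41.479 60.024,42.775.

Run 3: The run returns to its start, so emit a `<polygon>` with points (Y-flipped): 33.752,104.985 58.308,97.990 52.087,122.753.

Run 4: The run returns to its start, so emit a `<polygon>` with points (Y-flipped): 20.648,70.848 88.305,70.848 88.305,81.533 20.648,81.533.

Run 5: The run returns to its start, so emit a `<polygon>` with points (Y-flipped): 61.607,54.477 34.143,35.409 53.211,7.945 80.675,27.013.

<svg xmlns="http://www.w3.org/2000/svg" width="155.768mm" height="129.709mm" viewBox="0 0 155.768 129.709">
  <polygon points="93.329,96.073 29.961,27.678 82.436,6.756 46.516,86.570" fill="none" stroke="#0000ff"/>
  <polyline points="17.449,26.143 22.652,24.093 34.496,28.435 47.995,35.464 58.166,41.479 60.024,42.775" fill="none" stroke="#0000ff"/>
  <polygon points="33.752,104.985 58.308,97.990 52.087,122.753" fill="none" stroke="#0000ff"/>
  <polygon points="20.648,70.848 88.305,70.848 88.305,81.533 20.648,81.533" fill="none" stroke="#0000ff"/>
  <polygon points="61.607,54.477 34.143,35.409 53.211,7.945 80.675,27.013" fill="none" stroke="#0000ff"/>
</svg>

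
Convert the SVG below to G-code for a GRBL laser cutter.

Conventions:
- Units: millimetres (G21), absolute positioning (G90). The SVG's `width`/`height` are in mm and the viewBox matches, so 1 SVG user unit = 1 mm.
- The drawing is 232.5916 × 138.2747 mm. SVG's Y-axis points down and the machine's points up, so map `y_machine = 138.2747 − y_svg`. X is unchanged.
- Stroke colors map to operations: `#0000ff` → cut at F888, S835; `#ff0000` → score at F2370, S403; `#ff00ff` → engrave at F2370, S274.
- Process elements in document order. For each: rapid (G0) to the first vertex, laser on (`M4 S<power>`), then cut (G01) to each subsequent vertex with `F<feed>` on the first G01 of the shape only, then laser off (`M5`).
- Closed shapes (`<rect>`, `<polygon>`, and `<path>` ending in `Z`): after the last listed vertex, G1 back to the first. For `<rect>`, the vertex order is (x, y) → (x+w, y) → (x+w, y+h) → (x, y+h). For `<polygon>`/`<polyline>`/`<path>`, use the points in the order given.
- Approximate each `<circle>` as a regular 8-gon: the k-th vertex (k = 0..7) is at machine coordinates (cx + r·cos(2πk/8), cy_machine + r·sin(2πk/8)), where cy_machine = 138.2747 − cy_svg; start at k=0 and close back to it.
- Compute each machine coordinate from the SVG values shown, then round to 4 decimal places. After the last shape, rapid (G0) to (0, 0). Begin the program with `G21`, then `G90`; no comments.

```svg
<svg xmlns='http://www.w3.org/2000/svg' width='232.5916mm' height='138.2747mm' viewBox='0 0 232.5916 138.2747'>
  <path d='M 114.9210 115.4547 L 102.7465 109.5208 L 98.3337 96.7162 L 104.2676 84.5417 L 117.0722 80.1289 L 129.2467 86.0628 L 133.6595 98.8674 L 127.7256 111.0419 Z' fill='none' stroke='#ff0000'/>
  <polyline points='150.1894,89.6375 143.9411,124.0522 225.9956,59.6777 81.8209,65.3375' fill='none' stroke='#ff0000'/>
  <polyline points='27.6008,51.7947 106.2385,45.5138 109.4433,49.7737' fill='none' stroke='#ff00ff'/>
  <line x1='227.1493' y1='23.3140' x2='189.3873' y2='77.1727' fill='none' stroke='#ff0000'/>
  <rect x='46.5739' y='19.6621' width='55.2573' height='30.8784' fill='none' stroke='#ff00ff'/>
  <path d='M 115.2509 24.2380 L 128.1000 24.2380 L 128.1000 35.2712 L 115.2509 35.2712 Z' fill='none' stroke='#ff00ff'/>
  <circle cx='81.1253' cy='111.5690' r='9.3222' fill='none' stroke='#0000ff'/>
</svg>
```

G21
G90
G0 X114.9210 Y22.8200
M4 S403
G01 X102.7465 Y28.7539 F2370
G01 X98.3337 Y41.5585
G01 X104.2676 Y53.7330
G01 X117.0722 Y58.1458
G01 X129.2467 Y52.2119
G01 X133.6595 Y39.4073
G01 X127.7256 Y27.2328
G01 X114.9210 Y22.8200
M5
G0 X150.1894 Y48.6372
M4 S403
G01 X143.9411 Y14.2225 F2370
G01 X225.9956 Y78.5970
G01 X81.8209 Y72.9372
M5
G0 X27.6008 Y86.4800
M4 S274
G01 X106.2385 Y92.7609 F2370
G01 X109.4433 Y88.5010
M5
G0 X227.1493 Y114.9607
M4 S403
G01 X189.3873 Y61.1020 F2370
M5
G0 X46.5739 Y118.6126
M4 S274
G01 X101.8312 Y118.6126 F2370
G01 X101.8312 Y87.7342
G01 X46.5739 Y87.7342
G01 X46.5739 Y118.6126
M5
G0 X115.2509 Y114.0367
M4 S274
G01 X128.1000 Y114.0367 F2370
G01 X128.1000 Y103.0035
G01 X115.2509 Y103.0035
G01 X115.2509 Y114.0367
M5
G0 X90.4475 Y26.7057
M4 S835
G01 X87.7171 Y33.2975 F888
G01 X81.1253 Y36.0279
G01 X74.5335 Y33.2975
G01 X71.8031 Y26.7057
G01 X74.5335 Y20.1139
G01 X81.1253 Y17.3835
G01 X87.7171 Y20.1139
G01 X90.4475 Y26.7057
M5
G0 X0.0000 Y0.0000

Since the viewBox matches the mm dimensions, user units are millimetres directly. The only transform is the Y-flip y_m = 138.2747 − y_svg.

Shape 1 is a regular polygon drawn with `<path>`. Its stroke #ff0000 means score at S403, F2370. After flipping Y the toolpath is (114.9210,22.8200) → (102.7465,28.7539) → (98.3337,41.5585) → (104.2676,53.7330) → (117.0722,58.1458) → (129.2467,52.2119) → (133.6595,39.4073) → (127.7256,27.2328) → (114.9210,22.8200), returning to the start.

Shape 2 is a open polyline drawn with `<polyline>`. Its stroke #ff0000 means score at S403, F2370. After flipping Y the toolpath is (150.1894,48.6372) → (143.9411,14.2225) → (225.9956,78.5970) → (81.8209,72.9372).

Shape 3 is a open polyline drawn with `<polyline>`. Its stroke #ff00ff means engrave at S274, F2370. After flipping Y the toolpath is (27.6008,86.4800) → (106.2385,92.7609) → (109.4433,88.5010).

Shape 4 is a line segment drawn with `<line>`. Its stroke #ff0000 means score at S403, F2370. After flipping Y the toolpath is (227.1493,114.9607) → (189.3873,61.1020).

Shape 5 is a rectangle drawn with `<rect>`. Its stroke #ff00ff means engrave at S274, F2370. After flipping Y the toolpath is (46.5739,118.6126) → (101.8312,118.6126) → (101.8312,87.7342) → (46.5739,87.7342) → (46.5739,118.6126), returning to the start.

Shape 6 is a rectangle drawn with `<path>`. Its stroke #ff00ff means engrave at S274, F2370. After flipping Y the toolpath is (115.2509,114.0367) → (128.1000,114.0367) → (128.1000,103.0035) → (115.2509,103.0035) → (115.2509,114.0367), returning to the start.

Shape 7 is a circle drawn with `<circle>`. Its stroke #0000ff means cut at S835, F888. After flipping Y the toolpath is (90.4475,26.7057) → (87.7171,33.2975) → (81.1253,36.0279) → (74.5335,33.2975) → (71.8031,26.7057) → (74.5335,20.1139) → (81.1253,17.3835) → (87.7171,20.1139) → (90.4475,26.7057), returning to the start.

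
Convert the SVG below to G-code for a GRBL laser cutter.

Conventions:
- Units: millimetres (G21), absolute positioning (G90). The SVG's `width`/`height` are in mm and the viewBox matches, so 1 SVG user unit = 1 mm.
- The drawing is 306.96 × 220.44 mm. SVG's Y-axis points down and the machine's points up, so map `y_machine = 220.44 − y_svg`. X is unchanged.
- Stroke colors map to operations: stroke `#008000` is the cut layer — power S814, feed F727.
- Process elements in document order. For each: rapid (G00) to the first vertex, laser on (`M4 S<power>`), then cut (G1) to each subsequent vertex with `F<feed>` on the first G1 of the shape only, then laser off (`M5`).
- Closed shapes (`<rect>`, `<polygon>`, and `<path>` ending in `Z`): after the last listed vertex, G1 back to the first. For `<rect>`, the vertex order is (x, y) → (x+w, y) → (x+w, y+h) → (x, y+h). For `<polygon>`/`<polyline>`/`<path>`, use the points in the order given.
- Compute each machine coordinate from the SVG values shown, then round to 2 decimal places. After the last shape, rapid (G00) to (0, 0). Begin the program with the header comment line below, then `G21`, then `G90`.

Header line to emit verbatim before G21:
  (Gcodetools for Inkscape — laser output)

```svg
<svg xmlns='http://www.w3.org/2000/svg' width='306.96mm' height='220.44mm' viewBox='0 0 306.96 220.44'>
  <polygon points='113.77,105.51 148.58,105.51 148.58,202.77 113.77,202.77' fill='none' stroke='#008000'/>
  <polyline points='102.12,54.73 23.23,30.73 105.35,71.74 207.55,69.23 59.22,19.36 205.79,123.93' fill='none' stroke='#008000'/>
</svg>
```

(Gcodetools for Inkscape — laser output)
G21
G90
G00 X113.77 Y114.93
M4 S814
G1 X148.58 Y114.93 F727
G1 X148.58 Y17.67
G1 X113.77 Y17.67
G1 X113.77 Y114.93
M5
G00 X102.12 Y165.71
M4 S814
G1 X23.23 Y189.71 F727
G1 X105.35 Y148.70
G1 X207.55 Y151.21
G1 X59.22 Y201.08
G1 X205.79 Y96.51
M5
G00 X0.00 Y0.00

viewBox `0 0 306.96 220.44` with mm width/height → 1 unit = 1 mm. Flip: y_m = 220.44 − y_svg.

**Shape 1** — `<polygon>` rectangle, stroke `#008000` → cut (S814, F727). Machine vertices: (113.77,114.93) → (148.58,114.93) → (148.58,17.67) → (113.77,17.67) → (113.77,114.93). Closed: final G1 returns to the first vertex.

**Shape 2** — `<polyline>` open polyline, stroke `#008000` → cut (S814, F727). Machine vertices: (102.12,165.71) → (23.23,189.71) → (105.35,148.70) → (207.55,151.21) → (59.22,201.08) → (205.79,96.51). Open path.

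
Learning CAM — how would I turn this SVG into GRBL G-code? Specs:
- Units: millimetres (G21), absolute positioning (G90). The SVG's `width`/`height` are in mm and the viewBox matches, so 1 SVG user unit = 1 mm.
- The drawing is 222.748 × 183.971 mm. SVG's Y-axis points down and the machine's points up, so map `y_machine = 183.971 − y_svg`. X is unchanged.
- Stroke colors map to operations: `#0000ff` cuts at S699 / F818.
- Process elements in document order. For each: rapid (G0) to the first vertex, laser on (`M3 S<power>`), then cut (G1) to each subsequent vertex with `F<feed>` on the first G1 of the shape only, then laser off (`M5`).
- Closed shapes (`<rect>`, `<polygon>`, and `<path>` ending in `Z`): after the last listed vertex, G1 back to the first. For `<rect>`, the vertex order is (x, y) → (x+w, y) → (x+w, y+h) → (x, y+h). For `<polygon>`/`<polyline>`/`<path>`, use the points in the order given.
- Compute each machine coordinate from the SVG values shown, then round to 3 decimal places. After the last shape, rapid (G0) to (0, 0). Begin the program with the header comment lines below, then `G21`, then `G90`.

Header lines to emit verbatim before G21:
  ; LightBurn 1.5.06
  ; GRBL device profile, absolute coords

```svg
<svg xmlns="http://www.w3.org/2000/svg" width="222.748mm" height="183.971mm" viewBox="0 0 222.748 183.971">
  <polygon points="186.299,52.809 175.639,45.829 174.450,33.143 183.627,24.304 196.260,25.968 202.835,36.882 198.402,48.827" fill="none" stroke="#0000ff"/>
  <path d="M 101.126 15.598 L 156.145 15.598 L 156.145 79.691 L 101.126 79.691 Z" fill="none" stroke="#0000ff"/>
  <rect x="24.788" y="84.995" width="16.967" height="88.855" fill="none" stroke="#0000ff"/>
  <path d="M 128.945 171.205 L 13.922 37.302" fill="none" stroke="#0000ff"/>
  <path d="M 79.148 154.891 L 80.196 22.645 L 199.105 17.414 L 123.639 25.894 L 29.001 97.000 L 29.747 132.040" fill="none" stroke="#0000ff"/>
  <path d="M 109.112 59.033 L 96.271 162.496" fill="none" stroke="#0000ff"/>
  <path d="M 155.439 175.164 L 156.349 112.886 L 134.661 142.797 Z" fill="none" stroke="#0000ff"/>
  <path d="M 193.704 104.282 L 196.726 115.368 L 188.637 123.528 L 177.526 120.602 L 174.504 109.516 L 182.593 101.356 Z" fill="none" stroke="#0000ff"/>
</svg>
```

Since the viewBox matches the mm dimensions, user units are millimetres directly. The only transform is the Y-flip y_m = 183.971 − y_svg.

Shape 1 is a regular polygon drawn with `<polygon>`. Its stroke #0000ff means cut at S699, F818. After flipping Y the toolpath is (186.299,131.162) → (175.639,138.142) → (174.450,150.828) → (183.627,159.667) → (196.260,158.003) → (202.835,147.089) → (198.402,135.144) → (186.299,131.162), returning to the start.

Shape 2 is a rectangle drawn with `<path>`. Its stroke #0000ff means cut at S699, F818. After flipping Y the toolpath is (101.126,168.373) → (156.145,168.373) → (156.145,104.280) → (101.126,104.280) → (101.126,168.373), returning to the start.

Shape 3 is a rectangle drawn with `<rect>`. Its stroke #0000ff means cut at S699, F818. After flipping Y the toolpath is (24.788,98.976) → (41.755,98.976) → (41.755,10.121) → (24.788,10.121) → (24.788,98.976), returning to the start.

Shape 4 is a line segment drawn with `<path>`. Its stroke #0000ff means cut at S699, F818. After flipping Y the toolpath is (128.945,12.766) → (13.922,146.669).

Shape 5 is a open polyline drawn with `<path>`. Its stroke #0000ff means cut at S699, F818. After flipping Y the toolpath is (79.148,29.080) → (80.196,161.326) → (199.105,166.557) → (123.639,158.077) → (29.001,86.971) → (29.747,51.931).

Shape 6 is a line segment drawn with `<path>`. Its stroke #0000ff means cut at S699, F818. After flipping Y the toolpath is (109.112,124.938) → (96.271,21.475).

Shape 7 is a closed polygon drawn with `<path>`. Its stroke #0000ff means cut at S699, F818. After flipping Y the toolpath is (155.439,8.807) → (156.349,71.085) → (134.661,41.174) → (155.439,8.807), returning to the start.

Shape 8 is a regular polygon drawn with `<path>`. Its stroke #0000ff means cut at S699, F818. After flipping Y the toolpath is (193.704,79.689) → (196.726,68.603) → (188.637,60.443) → (177.526,63.369) → (174.504,74.455) → (182.593,82.615) → (193.704,79.689), returning to the start.

; LightBurn 1.5.06
; GRBL device profile, absolute coords
G21
G90
G0 X186.299 Y131.162
M3 S699
G1 X175.639 Y138.142 F818
G1 X174.450 Y150.828
G1 X183.627 Y159.667
G1 X196.260 Y158.003
G1 X202.835 Y147.089
G1 X198.402 Y135.144
G1 X186.299 Y131.162
M5
G0 X101.126 Y168.373
M3 S699
G1 X156.145 Y168.373 F818
G1 X156.145 Y104.280
G1 X101.126 Y104.280
G1 X101.126 Y168.373
M5
G0 X24.788 Y98.976
M3 S699
G1 X41.755 Y98.976 F818
G1 X41.755 Y10.121
G1 X24.788 Y10.121
G1 X24.788 Y98.976
M5
G0 X128.945 Y12.766
M3 S699
G1 X13.922 Y146.669 F818
M5
G0 X79.148 Y29.080
M3 S699
G1 X80.196 Y161.326 F818
G1 X199.105 Y166.557
G1 X123.639 Y158.077
G1 X29.001 Y86.971
G1 X29.747 Y51.931
M5
G0 X109.112 Y124.938
M3 S699
G1 X96.271 Y21.475 F818
M5
G0 X155.439 Y8.807
M3 S699
G1 X156.349 Y71.085 F818
G1 X134.661 Y41.174
G1 X155.439 Y8.807
M5
G0 X193.704 Y79.689
M3 S699
G1 X196.726 Y68.603 F818
G1 X188.637 Y60.443
G1 X177.526 Y63.369
G1 X174.504 Y74.455
G1 X182.593 Y82.615
G1 X193.704 Y79.689
M5
G0 X0.000 Y0.000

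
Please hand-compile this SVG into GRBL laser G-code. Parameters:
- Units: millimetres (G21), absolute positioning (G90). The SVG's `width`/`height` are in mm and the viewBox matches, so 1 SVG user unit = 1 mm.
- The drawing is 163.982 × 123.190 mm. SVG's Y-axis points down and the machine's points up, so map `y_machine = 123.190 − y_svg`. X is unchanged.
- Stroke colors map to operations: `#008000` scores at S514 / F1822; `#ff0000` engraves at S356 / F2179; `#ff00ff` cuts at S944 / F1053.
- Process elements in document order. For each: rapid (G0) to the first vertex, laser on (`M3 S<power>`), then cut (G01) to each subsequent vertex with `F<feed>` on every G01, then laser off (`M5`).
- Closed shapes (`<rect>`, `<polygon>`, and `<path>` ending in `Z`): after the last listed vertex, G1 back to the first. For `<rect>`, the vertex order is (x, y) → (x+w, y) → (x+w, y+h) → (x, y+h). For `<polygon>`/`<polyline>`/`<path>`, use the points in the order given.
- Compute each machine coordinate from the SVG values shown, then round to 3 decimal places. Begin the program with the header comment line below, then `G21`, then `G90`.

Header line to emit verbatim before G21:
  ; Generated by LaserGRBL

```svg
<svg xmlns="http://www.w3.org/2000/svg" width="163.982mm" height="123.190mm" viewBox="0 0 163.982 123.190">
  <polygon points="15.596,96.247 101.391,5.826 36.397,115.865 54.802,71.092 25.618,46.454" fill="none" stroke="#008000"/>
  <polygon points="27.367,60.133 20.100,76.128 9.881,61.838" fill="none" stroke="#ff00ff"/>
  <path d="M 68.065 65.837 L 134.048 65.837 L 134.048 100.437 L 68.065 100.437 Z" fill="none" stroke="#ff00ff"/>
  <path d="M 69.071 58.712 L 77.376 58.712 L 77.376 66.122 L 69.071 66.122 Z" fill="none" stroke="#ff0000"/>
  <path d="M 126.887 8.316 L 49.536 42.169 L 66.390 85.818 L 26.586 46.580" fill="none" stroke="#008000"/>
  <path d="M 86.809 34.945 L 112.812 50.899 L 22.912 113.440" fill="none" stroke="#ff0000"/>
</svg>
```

Since the viewBox matches the mm dimensions, user units are millimetres directly. The only transform is the Y-flip y_m = 123.190 − y_svg.

Shape 1 is a closed polygon drawn with `<polygon>`. Its stroke #008000 means score at S514, F1822. After flipping Y the toolpath is (15.596,26.943) → (101.391,117.364) → (36.397,7.325) → (54.802,52.098) → (25.618,76.736) → (15.596,26.943), returning to the start.

Shape 2 is a regular polygon drawn with `<polygon>`. Its stroke #ff00ff means cut at S944, F1053. After flipping Y the toolpath is (27.367,63.057) → (20.100,47.062) → (9.881,61.352) → (27.367,63.057), returning to the start.

Shape 3 is a rectangle drawn with `<path>`. Its stroke #ff00ff means cut at S944, F1053. After flipping Y the toolpath is (68.065,57.353) → (134.048,57.353) → (134.048,22.753) → (68.065,22.753) → (68.065,57.353), returning to the start.

Shape 4 is a rectangle drawn with `<path>`. Its stroke #ff0000 means engrave at S356, F2179. After flipping Y the toolpath is (69.071,64.478) → (77.376,64.478) → (77.376,57.068) → (69.071,57.068) → (69.071,64.478), returning to the start.

Shape 5 is a open polyline drawn with `<path>`. Its stroke #008000 means score at S514, F1822. After flipping Y the toolpath is (126.887,114.874) → (49.536,81.021) → (66.390,37.372) → (26.586,76.610).

Shape 6 is a open polyline drawn with `<path>`. Its stroke #ff0000 means engrave at S356, F2179. After flipping Y the toolpath is (86.809,88.245) → (112.812,72.291) → (22.912,9.750).

; Generated by LaserGRBL
G21
G90
G0 X15.596 Y26.943
M3 S514
G01 X101.391 Y117.364 F1822
G01 X36.397 Y7.325 F1822
G01 X54.802 Y52.098 F1822
G01 X25.618 Y76.736 F1822
G01 X15.596 Y26.943 F1822
M5
G0 X27.367 Y63.057
M3 S944
G01 X20.100 Y47.062 F1053
G01 X9.881 Y61.352 F1053
G01 X27.367 Y63.057 F1053
M5
G0 X68.065 Y57.353
M3 S944
G01 X134.048 Y57.353 F1053
G01 X134.048 Y22.753 F1053
G01 X68.065 Y22.753 F1053
G01 X68.065 Y57.353 F1053
M5
G0 X69.071 Y64.478
M3 S356
G01 X77.376 Y64.478 F2179
G01 X77.376 Y57.068 F2179
G01 X69.071 Y57.068 F2179
G01 X69.071 Y64.478 F2179
M5
G0 X126.887 Y114.874
M3 S514
G01 X49.536 Y81.021 F1822
G01 X66.390 Y37.372 F1822
G01 X26.586 Y76.610 F1822
M5
G0 X86.809 Y88.245
M3 S356
G01 X112.812 Y72.291 F2179
G01 X22.912 Y9.750 F2179
M5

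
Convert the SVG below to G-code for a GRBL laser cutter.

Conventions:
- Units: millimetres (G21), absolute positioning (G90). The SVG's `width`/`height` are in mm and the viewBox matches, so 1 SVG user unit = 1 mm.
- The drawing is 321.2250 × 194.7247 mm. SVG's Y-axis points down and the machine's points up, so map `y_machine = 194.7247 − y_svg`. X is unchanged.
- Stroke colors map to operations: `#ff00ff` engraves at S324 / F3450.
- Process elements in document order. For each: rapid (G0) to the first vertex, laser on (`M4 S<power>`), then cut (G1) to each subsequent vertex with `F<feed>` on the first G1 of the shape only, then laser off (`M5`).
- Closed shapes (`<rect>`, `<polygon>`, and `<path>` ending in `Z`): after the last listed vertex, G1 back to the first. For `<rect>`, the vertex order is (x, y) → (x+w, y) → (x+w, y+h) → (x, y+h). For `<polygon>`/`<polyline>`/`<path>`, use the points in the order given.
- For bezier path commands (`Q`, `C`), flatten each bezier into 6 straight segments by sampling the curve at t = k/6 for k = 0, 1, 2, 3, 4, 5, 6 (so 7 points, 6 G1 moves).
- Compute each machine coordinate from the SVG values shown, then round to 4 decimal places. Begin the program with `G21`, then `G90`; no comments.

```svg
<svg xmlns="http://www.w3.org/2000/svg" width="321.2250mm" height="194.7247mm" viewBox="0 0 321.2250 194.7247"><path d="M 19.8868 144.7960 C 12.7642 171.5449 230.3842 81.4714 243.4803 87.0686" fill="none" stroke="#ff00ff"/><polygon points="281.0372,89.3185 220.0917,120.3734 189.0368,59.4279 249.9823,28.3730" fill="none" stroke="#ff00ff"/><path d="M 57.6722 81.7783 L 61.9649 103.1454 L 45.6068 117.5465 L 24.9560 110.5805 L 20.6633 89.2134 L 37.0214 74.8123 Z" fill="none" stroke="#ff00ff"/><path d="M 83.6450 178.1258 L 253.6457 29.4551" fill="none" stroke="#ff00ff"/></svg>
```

G21
G90
G0 X19.8868 Y49.9287
M4 S324
G1 X33.0667 Y45.3057 F3450
G1 X71.7796 Y54.2505
G1 X124.1015 Y70.8605
G1 X178.1083 Y89.2332
G1 X221.8759 Y103.4659
G1 X243.4803 Y107.6561
M5
G0 X281.0372 Y105.4062
M4 S324
G1 X220.0917 Y74.3513 F3450
G1 X189.0368 Y135.2968
G1 X249.9823 Y166.3517
G1 X281.0372 Y105.4062
M5
G0 X57.6722 Y112.9464
M4 S324
G1 X61.9649 Y91.5793 F3450
G1 X45.6068 Y77.1782
G1 X24.9560 Y84.1442
G1 X20.6633 Y105.5113
G1 X37.0214 Y119.9124
G1 X57.6722 Y112.9464
M5
G0 X83.6450 Y16.5989
M4 S324
G1 X253.6457 Y165.2696 F3450
M5

1 u = 1 mm; y_m = 194.7247 − y.

[1] `<path>` cubic bezier, #ff00ff→engrave S324 F3450: (19.8868,49.9287) → (33.0667,45.3057) → (71.7796,54.2505) → (124.1015,70.8605) → (178.1083,89.2332) → (221.8759,103.4659) → (243.4803,107.6561)

[2] `<polygon>` regular polygon, #ff00ff→engrave S324 F3450: (281.0372,105.4062) → (220.0917,74.3513) → (189.0368,135.2968) → (249.9823,166.3517) → (281.0372,105.4062) (closed)

[3] `<path>` regular polygon, #ff00ff→engrave S324 F3450: (57.6722,112.9464) → (61.9649,91.5793) → (45.6068,77.1782) → (24.9560,84.1442) → (20.6633,105.5113) → (37.0214,119.9124) → (57.6722,112.9464) (closed)

[4] `<path>` line segment, #ff00ff→engrave S324 F3450: (83.6450,16.5989) → (253.6457,165.2696)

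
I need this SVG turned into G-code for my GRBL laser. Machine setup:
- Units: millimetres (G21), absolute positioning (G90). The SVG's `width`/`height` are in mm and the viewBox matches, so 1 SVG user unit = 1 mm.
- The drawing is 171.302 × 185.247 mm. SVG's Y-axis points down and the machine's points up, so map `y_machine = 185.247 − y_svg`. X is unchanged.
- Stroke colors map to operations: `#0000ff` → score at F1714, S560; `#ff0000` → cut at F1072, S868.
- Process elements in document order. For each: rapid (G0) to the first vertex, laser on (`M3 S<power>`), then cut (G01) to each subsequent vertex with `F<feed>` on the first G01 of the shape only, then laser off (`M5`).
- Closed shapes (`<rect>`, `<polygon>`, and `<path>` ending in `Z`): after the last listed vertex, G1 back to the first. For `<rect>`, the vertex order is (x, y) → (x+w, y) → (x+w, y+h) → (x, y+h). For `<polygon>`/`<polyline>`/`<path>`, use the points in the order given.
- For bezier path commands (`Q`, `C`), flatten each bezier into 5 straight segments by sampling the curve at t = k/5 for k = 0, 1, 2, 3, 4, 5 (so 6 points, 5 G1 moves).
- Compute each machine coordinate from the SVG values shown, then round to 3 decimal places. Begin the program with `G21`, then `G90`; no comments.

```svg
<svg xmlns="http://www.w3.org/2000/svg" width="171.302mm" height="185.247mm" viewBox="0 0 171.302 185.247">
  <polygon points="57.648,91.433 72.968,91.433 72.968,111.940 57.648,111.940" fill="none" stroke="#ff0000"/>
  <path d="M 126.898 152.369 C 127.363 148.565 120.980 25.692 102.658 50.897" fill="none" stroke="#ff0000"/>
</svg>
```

Since the viewBox matches the mm dimensions, user units are millimetres directly. The only transform is the Y-flip y_m = 185.247 − y_svg.

Shape 1 is a rectangle drawn with `<polygon>`. Its stroke #ff0000 means cut at S868, F1072. After flipping Y the toolpath is (57.648,93.814) → (72.968,93.814) → (72.968,73.307) → (57.648,73.307) → (57.648,93.814), returning to the start.

Shape 2 is a cubic bezier drawn with `<path>`. Its stroke #ff0000 means cut at S868, F1072. After flipping Y the toolpath is (126.898,32.878) → (126.315,47.312) → (123.843,77.499) → (119.240,110.616) → (112.259,133.841) → (102.658,134.350).

G21
G90
G0 X57.648 Y93.814
M3 S868
G01 X72.968 Y93.814 F1072
G01 X72.968 Y73.307
G01 X57.648 Y73.307
G01 X57.648 Y93.814
M5
G0 X126.898 Y32.878
M3 S868
G01 X126.315 Y47.312 F1072
G01 X123.843 Y77.499
G01 X119.240 Y110.616
G01 X112.259 Y133.841
G01 X102.658 Y134.350
M5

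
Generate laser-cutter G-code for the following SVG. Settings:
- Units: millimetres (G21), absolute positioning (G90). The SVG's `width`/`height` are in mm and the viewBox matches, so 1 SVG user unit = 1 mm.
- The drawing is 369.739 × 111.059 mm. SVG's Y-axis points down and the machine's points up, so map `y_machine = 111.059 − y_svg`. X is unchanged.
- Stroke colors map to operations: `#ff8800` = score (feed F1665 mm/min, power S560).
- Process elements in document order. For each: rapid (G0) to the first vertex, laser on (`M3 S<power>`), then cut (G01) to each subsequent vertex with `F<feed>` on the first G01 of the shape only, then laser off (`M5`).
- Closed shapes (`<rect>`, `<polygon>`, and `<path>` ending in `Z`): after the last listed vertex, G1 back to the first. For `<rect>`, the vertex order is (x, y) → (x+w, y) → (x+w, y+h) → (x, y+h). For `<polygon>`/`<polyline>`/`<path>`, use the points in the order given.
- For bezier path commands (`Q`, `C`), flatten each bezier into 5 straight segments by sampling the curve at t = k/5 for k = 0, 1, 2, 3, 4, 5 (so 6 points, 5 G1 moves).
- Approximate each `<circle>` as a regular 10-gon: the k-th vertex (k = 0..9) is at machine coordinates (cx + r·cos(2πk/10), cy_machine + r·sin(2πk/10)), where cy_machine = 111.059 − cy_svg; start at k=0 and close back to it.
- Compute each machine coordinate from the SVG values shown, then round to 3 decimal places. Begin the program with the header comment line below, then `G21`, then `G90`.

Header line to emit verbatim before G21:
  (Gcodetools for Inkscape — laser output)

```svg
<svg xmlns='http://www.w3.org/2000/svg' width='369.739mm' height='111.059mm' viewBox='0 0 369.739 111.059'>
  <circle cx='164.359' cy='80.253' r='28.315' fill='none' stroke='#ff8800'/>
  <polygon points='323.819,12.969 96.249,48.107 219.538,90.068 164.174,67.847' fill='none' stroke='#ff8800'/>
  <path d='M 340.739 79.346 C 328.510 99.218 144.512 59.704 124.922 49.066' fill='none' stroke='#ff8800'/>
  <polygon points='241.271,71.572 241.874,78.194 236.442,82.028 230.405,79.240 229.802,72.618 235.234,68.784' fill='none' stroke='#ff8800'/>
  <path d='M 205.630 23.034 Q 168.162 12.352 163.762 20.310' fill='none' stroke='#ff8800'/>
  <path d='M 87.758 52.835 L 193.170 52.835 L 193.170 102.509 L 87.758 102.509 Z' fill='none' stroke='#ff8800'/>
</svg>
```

Since the viewBox matches the mm dimensions, user units are millimetres directly. The only transform is the Y-flip y_m = 111.059 − y_svg.

Shape 1 is a circle drawn with `<circle>`. Its stroke #ff8800 means score at S560, F1665. After flipping Y the toolpath is (192.674,30.806) → (187.266,47.449) → (173.109,57.735) → (155.609,57.735) → (141.452,47.449) → (136.044,30.806) → (141.452,14.163) → (155.609,3.877) → (173.109,3.877) → (187.266,14.163) → (192.674,30.806), returning to the start.

Shape 2 is a closed polygon drawn with `<polygon>`. Its stroke #ff8800 means score at S560, F1665. After flipping Y the toolpath is (323.819,98.090) → (96.249,62.952) → (219.538,20.991) → (164.174,43.212) → (323.819,98.090), returning to the start.

Shape 3 is a cubic bezier drawn with `<path>`. Its stroke #ff8800 means score at S560, F1665. After flipping Y the toolpath is (340.739,31.713) → (315.479,26.210) → (265.130,30.723) → (205.831,41.016) → (153.716,52.851) → (124.922,61.993).

Shape 4 is a regular polygon drawn with `<polygon>`. Its stroke #ff8800 means score at S560, F1665. After flipping Y the toolpath is (241.271,39.487) → (241.874,32.865) → (236.442,29.031) → (230.405,31.819) → (229.802,38.441) → (235.234,42.275) → (241.271,39.487), returning to the start.

Shape 5 is a quadratic bezier drawn with `<path>`. Its stroke #ff8800 means score at S560, F1665. After flipping Y the toolpath is (205.630,88.025) → (191.966,91.552) → (180.946,93.588) → (172.573,94.133) → (166.845,93.187) → (163.762,90.749).

Shape 6 is a rectangle drawn with `<path>`. Its stroke #ff8800 means score at S560, F1665. After flipping Y the toolpath is (87.758,58.224) → (193.170,58.224) → (193.170,8.550) → (87.758,8.550) → (87.758,58.224), returning to the start.

(Gcodetools for Inkscape — laser output)
G21
G90
G0 X192.674 Y30.806
M3 S560
G01 X187.266 Y47.449 F1665
G01 X173.109 Y57.735
G01 X155.609 Y57.735
G01 X141.452 Y47.449
G01 X136.044 Y30.806
G01 X141.452 Y14.163
G01 X155.609 Y3.877
G01 X173.109 Y3.877
G01 X187.266 Y14.163
G01 X192.674 Y30.806
M5
G0 X323.819 Y98.090
M3 S560
G01 X96.249 Y62.952 F1665
G01 X219.538 Y20.991
G01 X164.174 Y43.212
G01 X323.819 Y98.090
M5
G0 X340.739 Y31.713
M3 S560
G01 X315.479 Y26.210 F1665
G01 X265.130 Y30.723
G01 X205.831 Y41.016
G01 X153.716 Y52.851
G01 X124.922 Y61.993
M5
G0 X241.271 Y39.487
M3 S560
G01 X241.874 Y32.865 F1665
G01 X236.442 Y29.031
G01 X230.405 Y31.819
G01 X229.802 Y38.441
G01 X235.234 Y42.275
G01 X241.271 Y39.487
M5
G0 X205.630 Y88.025
M3 S560
G01 X191.966 Y91.552 F1665
G01 X180.946 Y93.588
G01 X172.573 Y94.133
G01 X166.845 Y93.187
G01 X163.762 Y90.749
M5
G0 X87.758 Y58.224
M3 S560
G01 X193.170 Y58.224 F1665
G01 X193.170 Y8.550
G01 X87.758 Y8.550
G01 X87.758 Y58.224
M5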